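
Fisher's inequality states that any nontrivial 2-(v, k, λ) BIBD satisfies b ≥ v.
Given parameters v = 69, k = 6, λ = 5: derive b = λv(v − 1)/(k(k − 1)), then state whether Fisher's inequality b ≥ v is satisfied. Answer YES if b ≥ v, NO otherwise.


r = λ(v − 1)/(k − 1) = 5·68/5 = 68.
b = vr/k = 69·68/6 = 782.
Fisher's inequality: b ≥ v ⇔ 782 ≥ 69? YES.

YES


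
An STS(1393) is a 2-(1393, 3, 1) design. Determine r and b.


An STS(v) is a 2-(v, 3, 1) BIBD: block size k = 3, λ = 1.
Replication: r(k − 1) = λ(v − 1) ⇒ r·2 = 1393 − 1 = 1392 ⇒ r = 696.
Block count: b = v(v − 1)/6 = 1393·1392/6 = 1939056/6 = 323176.

r = 696, b = 323176.


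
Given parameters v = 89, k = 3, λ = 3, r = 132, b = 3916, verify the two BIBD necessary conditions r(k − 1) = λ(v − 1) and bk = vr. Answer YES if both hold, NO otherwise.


Condition (i): r(k − 1) = 132·2 = 264; λ(v − 1) = 3·88 = 264. Match? YES.
Condition (ii): bk = 3916·3 = 11748; vr = 89·132 = 11748. Match? YES.
Both conditions hold? YES.

YES


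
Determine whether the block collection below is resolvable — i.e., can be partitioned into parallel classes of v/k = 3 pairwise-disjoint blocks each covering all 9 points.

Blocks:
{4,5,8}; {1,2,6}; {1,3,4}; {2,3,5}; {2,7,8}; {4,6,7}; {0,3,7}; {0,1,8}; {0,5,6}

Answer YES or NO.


v = 9, block size k = 3, number of blocks = 9.
For resolvability, blocks must partition into parallel classes of size v/k = 3.
Total blocks must therefore be a multiple of 3: 9 = 3·3 + 0 ⇒ divisible ✓.
Greedy packing gives 3 candidate class(es). Each should be a full parallel class (size 3, covers all 9 points).
  Class 1 (3 blocks): {4,5,8}; {1,2,6}; {0,3,7}. Points covered: [0, 1, 2, 3, 4, 5, 6, 7, 8].
  Class 2 (3 blocks): {1,3,4}; {2,7,8}; {0,5,6}. Points covered: [0, 1, 2, 3, 4, 5, 6, 7, 8].
  Class 3 (3 blocks): {2,3,5}; {4,6,7}; {0,1,8}. Points covered: [0, 1, 2, 3, 4, 5, 6, 7, 8].
All classes full (size 3)? YES. All classes cover every point? YES.
Resolvable? YES.

YES


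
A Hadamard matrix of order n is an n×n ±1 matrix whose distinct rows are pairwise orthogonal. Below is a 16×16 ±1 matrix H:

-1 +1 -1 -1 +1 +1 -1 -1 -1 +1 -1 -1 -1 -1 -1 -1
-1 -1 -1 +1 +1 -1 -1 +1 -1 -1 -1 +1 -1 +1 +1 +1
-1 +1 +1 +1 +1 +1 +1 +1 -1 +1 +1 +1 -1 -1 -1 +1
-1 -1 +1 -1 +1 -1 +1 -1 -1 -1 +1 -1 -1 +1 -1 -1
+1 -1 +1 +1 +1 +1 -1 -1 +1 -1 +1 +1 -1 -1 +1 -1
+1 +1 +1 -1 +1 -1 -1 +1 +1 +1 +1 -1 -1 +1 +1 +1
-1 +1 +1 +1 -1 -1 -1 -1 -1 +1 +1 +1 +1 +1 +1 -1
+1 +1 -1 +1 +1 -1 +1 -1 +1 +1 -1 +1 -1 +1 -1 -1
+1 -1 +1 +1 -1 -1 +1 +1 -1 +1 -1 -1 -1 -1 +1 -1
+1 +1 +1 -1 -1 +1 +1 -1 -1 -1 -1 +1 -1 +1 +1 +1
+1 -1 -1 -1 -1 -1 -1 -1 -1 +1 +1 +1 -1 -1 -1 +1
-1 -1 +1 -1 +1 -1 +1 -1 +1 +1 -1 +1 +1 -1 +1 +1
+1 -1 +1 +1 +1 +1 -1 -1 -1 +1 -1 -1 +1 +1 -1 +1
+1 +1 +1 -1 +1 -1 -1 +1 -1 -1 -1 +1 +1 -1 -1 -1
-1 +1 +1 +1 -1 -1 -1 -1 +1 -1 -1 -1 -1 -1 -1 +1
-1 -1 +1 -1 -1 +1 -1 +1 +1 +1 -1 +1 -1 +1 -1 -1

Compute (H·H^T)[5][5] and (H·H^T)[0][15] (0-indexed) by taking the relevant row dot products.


Row 0 of H: [-1, 1, -1, -1, 1, 1, -1, -1, -1, 1, -1, -1, -1, -1, -1, -1].
Row 5 of H: [1, 1, 1, -1, 1, -1, -1, 1, 1, 1, 1, -1, -1, 1, 1, 1].
Row 15 of H: [-1, -1, 1, -1, -1, 1, -1, 1, 1, 1, -1, 1, -1, 1, -1, -1].
(H·H^T)[5][5] = Σ_j H[5][j]·H[5][j] = (1)² + (1)² + (1)² + (-1)² + (1)² + (-1)² + (-1)² + (1)² + (1)² + (1)² + (1)² + (-1)² + (-1)² + (1)² + (1)² + (1)² = 1 + 1 + 1 + 1 + 1 + 1 + 1 + 1 + 1 + 1 + 1 + 1 + 1 + 1 + 1 + 1 = 16.
(H·H^T)[0][15] = Σ_j H[0][j]·H[15][j] = (-1)·(-1) + (1)·(-1) + (-1)·(1) + (-1)·(-1) + (1)·(-1) + (1)·(1) + (-1)·(-1) + (-1)·(1) + (-1)·(1) + (1)·(1) + (-1)·(-1) + (-1)·(1) + (-1)·(-1) + (-1)·(1) + (-1)·(-1) + (-1)·(-1) = 1 + -1 + -1 + 1 + -1 + 1 + 1 + -1 + -1 + 1 + 1 + -1 + 1 + -1 + 1 + 1 = 2.
Rows 0 and 15 are not orthogonal (dot product = 2 ≠ 0), so H is not a Hadamard matrix.

(5,5) entry = 16; (0,15) entry = 2.


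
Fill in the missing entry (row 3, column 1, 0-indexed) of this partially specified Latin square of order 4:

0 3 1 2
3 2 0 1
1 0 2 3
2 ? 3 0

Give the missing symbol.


Row 3 contains symbols [0, 2, 3] — missing [1].
Column 1 contains symbols [0, 2, 3] — missing [1].
The missing symbol must appear in both missing sets; intersection = [1].
Therefore the hidden value is 1.

Missing value = 1.


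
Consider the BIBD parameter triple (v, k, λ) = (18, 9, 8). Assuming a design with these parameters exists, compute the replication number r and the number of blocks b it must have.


Any 2-(v, k, λ) BIBD satisfies two necessary conditions:
  (i)  Each point sits in r blocks, and counting incidences through any fixed point gives r(k − 1) = λ(v − 1), so r = λ(v − 1)/(k − 1).
  (ii) Total incidences bk = vr, so b = vr/k.
Step 1: r = λ(v − 1)/(k − 1) = 8·(18 − 1)/(9 − 1) = 8·17/8 = 136/8 = 17.
Step 2: b = vr/k = 18·17/9 = 306/9 = 34.
Check integrality: r = 17 ∈ Z ✓, b = 34 ∈ Z ✓.
(These identities are necessary conditions: they determine r and b for any design with these parameters, but do not by themselves prove that one exists.)

r = 17, b = 34.


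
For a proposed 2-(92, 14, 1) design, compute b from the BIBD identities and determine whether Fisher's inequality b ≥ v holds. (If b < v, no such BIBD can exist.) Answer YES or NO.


b = λv(v − 1)/(k(k − 1)) = 1·92·91/(14·13) = 8372/182 = 46.
Compare with v = 92: b < v, so Fisher's inequality fails.

NO


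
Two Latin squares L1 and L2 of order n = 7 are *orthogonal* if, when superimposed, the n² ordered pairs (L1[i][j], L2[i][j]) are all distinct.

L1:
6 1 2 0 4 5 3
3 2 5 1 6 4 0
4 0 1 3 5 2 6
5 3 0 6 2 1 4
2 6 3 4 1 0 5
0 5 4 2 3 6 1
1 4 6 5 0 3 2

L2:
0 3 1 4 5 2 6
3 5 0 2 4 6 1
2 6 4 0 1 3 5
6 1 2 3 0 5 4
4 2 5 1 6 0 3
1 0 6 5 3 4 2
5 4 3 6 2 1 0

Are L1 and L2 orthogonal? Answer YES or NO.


Form the n² = 49 superimposed pairs (L1[i][j], L2[i][j]), row by row (rows and columns indexed from 0):
row 0: (6,0) (1,3) (2,1) (0,4) (4,5) (5,2) (3,6)
row 1: (3,3) (2,5) (5,0) (1,2) (6,4) (4,6) (0,1)
row 2: (4,2) (0,6) (1,4) (3,0) (5,1) (2,3) (6,5)
row 3: (5,6) (3,1) (0,2) (6,3) (2,0) (1,5) (4,4)
row 4: (2,4) (6,2) (3,5) (4,1) (1,6) (0,0) (5,3)
row 5: (0,1) (5,0) (4,6) (2,5) (3,3) (6,4) (1,2)
row 6: (1,5) (4,4) (6,3) (5,6) (0,2) (3,1) (2,0)
Orthogonality requires all 49 pairs distinct.
But the pair (0,1) repeats: cell (1,6) has L1 = 0, L2 = 1, and cell (5,0) has L1 = 0, L2 = 1.
A repeated pair means some other pair never occurs (only 35 distinct pairs out of 49), so the squares are not orthogonal.
Conclusion: NO.

NO


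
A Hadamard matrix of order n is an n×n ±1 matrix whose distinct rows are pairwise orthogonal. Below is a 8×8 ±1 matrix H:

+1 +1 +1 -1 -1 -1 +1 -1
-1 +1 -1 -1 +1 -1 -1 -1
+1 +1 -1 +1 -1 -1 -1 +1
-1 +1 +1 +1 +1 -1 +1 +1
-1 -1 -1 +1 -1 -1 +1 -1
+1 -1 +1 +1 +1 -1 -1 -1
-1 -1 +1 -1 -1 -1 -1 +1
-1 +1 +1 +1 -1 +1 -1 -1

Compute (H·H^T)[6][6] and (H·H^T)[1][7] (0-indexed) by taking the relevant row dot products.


Row 1 of H: [-1, 1, -1, -1, 1, -1, -1, -1].
Row 6 of H: [-1, -1, 1, -1, -1, -1, -1, 1].
Row 7 of H: [-1, 1, 1, 1, -1, 1, -1, -1].
(H·H^T)[6][6] = Σ_j H[6][j]·H[6][j] = (-1)² + (-1)² + (1)² + (-1)² + (-1)² + (-1)² + (-1)² + (1)² = 1 + 1 + 1 + 1 + 1 + 1 + 1 + 1 = 8.
(H·H^T)[1][7] = Σ_j H[1][j]·H[7][j] = (-1)·(-1) + (1)·(1) + (-1)·(1) + (-1)·(1) + (1)·(-1) + (-1)·(1) + (-1)·(-1) + (-1)·(-1) = 1 + 1 + -1 + -1 + -1 + -1 + 1 + 1 = 0.
So rows 1 and 7 are orthogonal; the diagonal entry equals n = 8.

(6,6) entry = 8; (1,7) entry = 0.


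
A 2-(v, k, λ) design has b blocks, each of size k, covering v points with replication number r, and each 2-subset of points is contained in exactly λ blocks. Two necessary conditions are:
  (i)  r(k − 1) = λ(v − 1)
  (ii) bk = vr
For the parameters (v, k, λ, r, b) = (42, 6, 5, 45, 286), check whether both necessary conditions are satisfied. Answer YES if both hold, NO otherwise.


Condition (i): r(k − 1) = 45·5 = 225; λ(v − 1) = 5·41 = 205. Match? NO.
Condition (ii): bk = 286·6 = 1716; vr = 42·45 = 1890. Match? NO.
Both conditions hold? NO.

NO


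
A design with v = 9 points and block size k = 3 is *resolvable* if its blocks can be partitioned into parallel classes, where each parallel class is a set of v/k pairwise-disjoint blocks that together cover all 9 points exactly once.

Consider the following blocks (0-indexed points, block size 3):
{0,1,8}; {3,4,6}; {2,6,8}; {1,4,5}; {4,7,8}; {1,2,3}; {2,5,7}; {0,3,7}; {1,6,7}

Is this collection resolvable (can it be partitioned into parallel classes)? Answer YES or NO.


v = 9, block size k = 3, number of blocks = 9.
For resolvability, blocks must partition into parallel classes of size v/k = 3.
Total blocks must therefore be a multiple of 3: 9 = 3·3 + 0 ⇒ divisible ✓.
Consider block {4,7,8}. The only other block(s) in the collection disjoint from it are {1,2,3} — just 1 block(s). Any parallel class containing {4,7,8} would need 2 other blocks each disjoint from it, so no parallel class of size 3 can contain {4,7,8}.
Since every block must belong to some parallel class in a resolution, the collection cannot be partitioned into parallel classes.
Resolvable? NO.

NO


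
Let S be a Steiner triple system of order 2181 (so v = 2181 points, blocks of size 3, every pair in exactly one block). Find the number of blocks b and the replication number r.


An STS(v) is a 2-(v, 3, 1) BIBD: block size k = 3, λ = 1.
Replication: r(k − 1) = λ(v − 1) ⇒ r·2 = 2181 − 1 = 2180 ⇒ r = 1090.
Block count: b = v(v − 1)/6 = 2181·2180/6 = 4754580/6 = 792430.
(Check via bk = vr: 792430·3 = 2377290 = 2181·1090 = 2377290 ✓.)

r = 1090, b = 792430.


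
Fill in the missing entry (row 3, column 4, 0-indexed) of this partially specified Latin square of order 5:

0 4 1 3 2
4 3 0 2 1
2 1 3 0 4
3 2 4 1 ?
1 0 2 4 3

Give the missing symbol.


Row 3 contains symbols [1, 2, 3, 4] — missing [0].
Column 4 contains symbols [1, 2, 3, 4] — missing [0].
The missing symbol must appear in both missing sets; intersection = [0].
Therefore the hidden value is 0.

Missing value = 0.


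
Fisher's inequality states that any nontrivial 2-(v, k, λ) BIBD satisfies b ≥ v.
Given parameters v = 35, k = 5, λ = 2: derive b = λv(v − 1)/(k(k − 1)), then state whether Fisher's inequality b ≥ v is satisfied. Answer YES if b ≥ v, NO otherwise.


b = λv(v − 1)/(k(k − 1)) = 2·35·34/(5·4) = 2380/20 = 119.
Compare with v = 35: b ≥ v, so Fisher's inequality holds.

YES


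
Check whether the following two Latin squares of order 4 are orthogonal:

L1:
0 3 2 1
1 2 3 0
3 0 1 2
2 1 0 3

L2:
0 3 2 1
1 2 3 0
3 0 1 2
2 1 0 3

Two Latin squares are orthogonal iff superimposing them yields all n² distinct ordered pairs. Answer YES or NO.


Form the n² = 16 superimposed pairs (L1[i][j], L2[i][j]), row by row (rows and columns indexed from 0):
row 0: (0,0) (3,3) (2,2) (1,1)
row 1: (1,1) (2,2) (3,3) (0,0)
row 2: (3,3) (0,0) (1,1) (2,2)
row 3: (2,2) (1,1) (0,0) (3,3)
Orthogonality requires all 16 pairs distinct.
But the pair (1,1) repeats: cell (0,3) has L1 = 1, L2 = 1, and cell (1,0) has L1 = 1, L2 = 1.
A repeated pair means some other pair never occurs (only 4 distinct pairs out of 16), so the squares are not orthogonal.
Conclusion: NO.

NO


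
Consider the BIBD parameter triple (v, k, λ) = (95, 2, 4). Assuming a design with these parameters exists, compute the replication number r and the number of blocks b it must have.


Any 2-(v, k, λ) BIBD satisfies two necessary conditions:
  (i)  Each point sits in r blocks, and counting incidences through any fixed point gives r(k − 1) = λ(v − 1), so r = λ(v − 1)/(k − 1).
  (ii) Total incidences bk = vr, so b = vr/k.
Step 1: r = λ(v − 1)/(k − 1) = 4·(95 − 1)/(2 − 1) = 4·94/1 = 376/1 = 376.
Step 2: b = vr/k = 95·376/2 = 35720/2 = 17860.
Check integrality: r = 376 ∈ Z ✓, b = 17860 ∈ Z ✓.
(These identities are necessary conditions: they determine r and b for any design with these parameters, but do not by themselves prove that one exists.)

r = 376, b = 17860.


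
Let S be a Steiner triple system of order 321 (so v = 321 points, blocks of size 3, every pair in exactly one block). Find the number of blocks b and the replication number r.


An STS(v) is a 2-(v, 3, 1) BIBD: block size k = 3, λ = 1.
Replication: r(k − 1) = λ(v − 1) ⇒ r·2 = 321 − 1 = 320 ⇒ r = 160.
Block count: b = v(v − 1)/6 = 321·320/6 = 102720/6 = 17120.
(Check via bk = vr: 17120·3 = 51360 = 321·160 = 51360 ✓.)

r = 160, b = 17120.


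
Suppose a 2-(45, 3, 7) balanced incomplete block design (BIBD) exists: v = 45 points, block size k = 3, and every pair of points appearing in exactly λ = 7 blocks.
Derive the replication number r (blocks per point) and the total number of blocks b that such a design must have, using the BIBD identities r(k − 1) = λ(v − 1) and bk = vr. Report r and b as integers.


Any 2-(v, k, λ) BIBD satisfies two necessary conditions:
  (i)  Each point sits in r blocks, and counting incidences through any fixed point gives r(k − 1) = λ(v − 1), so r = λ(v − 1)/(k − 1).
  (ii) Total incidences bk = vr, so b = vr/k.
Step 1: r = λ(v − 1)/(k − 1) = 7·(45 − 1)/(3 − 1) = 7·44/2 = 308/2 = 154.
Step 2: b = vr/k = 45·154/3 = 6930/3 = 2310.
Check integrality: r = 154 ∈ Z ✓, b = 2310 ∈ Z ✓.
(These identities are necessary conditions: they determine r and b for any design with these parameters, but do not by themselves prove that one exists.)

r = 154, b = 2310.


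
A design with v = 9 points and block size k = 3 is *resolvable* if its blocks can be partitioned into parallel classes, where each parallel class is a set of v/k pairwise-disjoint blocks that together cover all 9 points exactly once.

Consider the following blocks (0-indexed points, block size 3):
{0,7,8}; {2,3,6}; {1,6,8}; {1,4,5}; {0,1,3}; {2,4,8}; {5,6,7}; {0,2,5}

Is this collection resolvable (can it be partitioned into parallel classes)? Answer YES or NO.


v = 9, block size k = 3, number of blocks = 8.
For resolvability, blocks must partition into parallel classes of size v/k = 3.
Total blocks must therefore be a multiple of 3: 8 = 3·2 + 2 ⇒ not divisible ✗.
Resolvable? NO.

NO


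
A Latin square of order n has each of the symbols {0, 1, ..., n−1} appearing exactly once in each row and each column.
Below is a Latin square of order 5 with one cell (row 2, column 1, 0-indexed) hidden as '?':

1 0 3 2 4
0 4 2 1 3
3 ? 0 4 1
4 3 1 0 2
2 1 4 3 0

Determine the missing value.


Row 2 contains symbols [0, 1, 3, 4] — missing [2].
Column 1 contains symbols [0, 1, 3, 4] — missing [2].
The missing symbol must appear in both missing sets; intersection = [2].
Therefore the hidden value is 2.

Missing value = 2.


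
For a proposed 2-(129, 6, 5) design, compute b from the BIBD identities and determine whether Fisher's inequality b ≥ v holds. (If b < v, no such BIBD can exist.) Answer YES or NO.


r = λ(v − 1)/(k − 1) = 5·128/5 = 128.
b = vr/k = 129·128/6 = 2752.
Fisher's inequality: b ≥ v ⇔ 2752 ≥ 129? YES.

YES


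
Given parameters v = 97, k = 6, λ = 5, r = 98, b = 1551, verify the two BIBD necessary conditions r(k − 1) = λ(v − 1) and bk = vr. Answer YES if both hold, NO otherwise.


Condition (i): r(k − 1) = 98·5 = 490; λ(v − 1) = 5·96 = 480. Match? NO.
Condition (ii): bk = 1551·6 = 9306; vr = 97·98 = 9506. Match? NO.
Both conditions hold? NO.

NO


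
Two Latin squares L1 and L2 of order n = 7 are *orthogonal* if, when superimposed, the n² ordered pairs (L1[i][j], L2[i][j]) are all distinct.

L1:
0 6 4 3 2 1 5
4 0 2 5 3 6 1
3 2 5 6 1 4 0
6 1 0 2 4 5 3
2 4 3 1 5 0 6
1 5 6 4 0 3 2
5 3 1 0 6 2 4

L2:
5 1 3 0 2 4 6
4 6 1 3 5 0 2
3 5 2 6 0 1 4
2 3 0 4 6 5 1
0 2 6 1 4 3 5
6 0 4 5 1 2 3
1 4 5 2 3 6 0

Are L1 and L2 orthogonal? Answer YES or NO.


Form the n² = 49 superimposed pairs (L1[i][j], L2[i][j]), row by row (rows and columns indexed from 0):
row 0: (0,5) (6,1) (4,3) (3,0) (2,2) (1,4) (5,6)
row 1: (4,4) (0,6) (2,1) (5,3) (3,5) (6,0) (1,2)
row 2: (3,3) (2,5) (5,2) (6,6) (1,0) (4,1) (0,4)
row 3: (6,2) (1,3) (0,0) (2,4) (4,6) (5,5) (3,1)
row 4: (2,0) (4,2) (3,6) (1,1) (5,4) (0,3) (6,5)
row 5: (1,6) (5,0) (6,4) (4,5) (0,1) (3,2) (2,3)
row 6: (5,1) (3,4) (1,5) (0,2) (6,3) (2,6) (4,0)
Orthogonality requires all 49 pairs distinct.
Check by first coordinate: for each symbol s of L1, list the L2 entries in the n cells where L1 = s; they must all differ.
  L1 = 0: L2 entries (in reading order) 5, 6, 4, 0, 3, 1, 2 — all 7 distinct ✓
  L1 = 1: L2 entries (in reading order) 4, 2, 0, 3, 1, 6, 5 — all 7 distinct ✓
  L1 = 2: L2 entries (in reading order) 2, 1, 5, 4, 0, 3, 6 — all 7 distinct ✓
  L1 = 3: L2 entries (in reading order) 0, 5, 3, 1, 6, 2, 4 — all 7 distinct ✓
  L1 = 4: L2 entries (in reading order) 3, 4, 1, 6, 2, 5, 0 — all 7 distinct ✓
  L1 = 5: L2 entries (in reading order) 6, 3, 2, 5, 4, 0, 1 — all 7 distinct ✓
  L1 = 6: L2 entries (in reading order) 1, 0, 6, 2, 5, 4, 3 — all 7 distinct ✓
Every symbol of L1 meets every symbol of L2 exactly once, so all 49 pairs are distinct (49 of 49).
Conclusion: YES.

YES


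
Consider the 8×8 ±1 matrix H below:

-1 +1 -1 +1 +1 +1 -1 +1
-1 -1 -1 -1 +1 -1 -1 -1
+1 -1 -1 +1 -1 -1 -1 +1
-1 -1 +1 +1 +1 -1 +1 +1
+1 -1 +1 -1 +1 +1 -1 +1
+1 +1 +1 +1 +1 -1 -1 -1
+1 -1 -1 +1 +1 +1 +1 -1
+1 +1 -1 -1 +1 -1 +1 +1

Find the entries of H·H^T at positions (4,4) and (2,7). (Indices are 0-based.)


Row 2 of H: [1, -1, -1, 1, -1, -1, -1, 1].
Row 4 of H: [1, -1, 1, -1, 1, 1, -1, 1].
Row 7 of H: [1, 1, -1, -1, 1, -1, 1, 1].
(H·H^T)[4][4] = Σ_j H[4][j]·H[4][j] = (1)² + (-1)² + (1)² + (-1)² + (1)² + (1)² + (-1)² + (1)² = 1 + 1 + 1 + 1 + 1 + 1 + 1 + 1 = 8.
(H·H^T)[2][7] = Σ_j H[2][j]·H[7][j] = (1)·(1) + (-1)·(1) + (-1)·(-1) + (1)·(-1) + (-1)·(1) + (-1)·(-1) + (-1)·(1) + (1)·(1) = 1 + -1 + 1 + -1 + -1 + 1 + -1 + 1 = 0.
So rows 2 and 7 are orthogonal; the diagonal entry equals n = 8.

(4,4) entry = 8; (2,7) entry = 0.


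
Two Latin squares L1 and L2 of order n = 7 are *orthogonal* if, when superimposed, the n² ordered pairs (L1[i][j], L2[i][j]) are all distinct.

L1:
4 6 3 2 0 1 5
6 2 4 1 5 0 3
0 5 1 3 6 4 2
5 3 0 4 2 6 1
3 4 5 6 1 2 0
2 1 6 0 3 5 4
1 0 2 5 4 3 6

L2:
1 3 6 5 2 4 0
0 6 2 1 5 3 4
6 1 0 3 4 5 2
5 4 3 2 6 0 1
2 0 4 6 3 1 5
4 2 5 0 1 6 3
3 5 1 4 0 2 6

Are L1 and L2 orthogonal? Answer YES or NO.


Form the n² = 49 superimposed pairs (L1[i][j], L2[i][j]), row by row (rows and columns indexed from 0):
row 0: (4,1) (6,3) (3,6) (2,5) (0,2) (1,4) (5,0)
row 1: (6,0) (2,6) (4,2) (1,1) (5,5) (0,3) (3,4)
row 2: (0,6) (5,1) (1,0) (3,3) (6,4) (4,5) (2,2)
row 3: (5,5) (3,4) (0,3) (4,2) (2,6) (6,0) (1,1)
row 4: (3,2) (4,0) (5,4) (6,6) (1,3) (2,1) (0,5)
row 5: (2,4) (1,2) (6,5) (0,0) (3,1) (5,6) (4,3)
row 6: (1,3) (0,5) (2,1) (5,4) (4,0) (3,2) (6,6)
Orthogonality requires all 49 pairs distinct.
But the pair (5,5) repeats: cell (1,4) has L1 = 5, L2 = 5, and cell (3,0) has L1 = 5, L2 = 5.
A repeated pair means some other pair never occurs (only 35 distinct pairs out of 49), so the squares are not orthogonal.
Conclusion: NO.

NO


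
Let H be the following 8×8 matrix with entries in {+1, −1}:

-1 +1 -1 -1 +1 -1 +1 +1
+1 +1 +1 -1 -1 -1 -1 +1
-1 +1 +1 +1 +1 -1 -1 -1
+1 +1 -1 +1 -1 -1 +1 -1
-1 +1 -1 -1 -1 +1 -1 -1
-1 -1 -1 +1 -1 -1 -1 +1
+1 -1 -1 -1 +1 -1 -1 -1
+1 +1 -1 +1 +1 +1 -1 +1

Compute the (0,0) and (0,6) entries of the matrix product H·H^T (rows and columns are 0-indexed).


Row 0 of H: [-1, 1, -1, -1, 1, -1, 1, 1].
Row 6 of H: [1, -1, -1, -1, 1, -1, -1, -1].
(H·H^T)[0][0] = Σ_j H[0][j]·H[0][j] = (-1)² + (1)² + (-1)² + (-1)² + (1)² + (-1)² + (1)² + (1)² = 1 + 1 + 1 + 1 + 1 + 1 + 1 + 1 = 8.
(H·H^T)[0][6] = Σ_j H[0][j]·H[6][j] = (-1)·(1) + (1)·(-1) + (-1)·(-1) + (-1)·(-1) + (1)·(1) + (-1)·(-1) + (1)·(-1) + (1)·(-1) = -1 + -1 + 1 + 1 + 1 + 1 + -1 + -1 = 0.
So rows 0 and 6 are orthogonal; the diagonal entry equals n = 8.

(0,0) entry = 8; (0,6) entry = 0.


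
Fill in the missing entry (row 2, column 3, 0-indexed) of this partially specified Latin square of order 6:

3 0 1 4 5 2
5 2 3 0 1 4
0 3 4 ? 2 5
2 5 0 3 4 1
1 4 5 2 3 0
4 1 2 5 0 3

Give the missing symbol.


Row 2 contains symbols [0, 2, 3, 4, 5] — missing [1].
Column 3 contains symbols [0, 2, 3, 4, 5] — missing [1].
The missing symbol must appear in both missing sets; intersection = [1].
Therefore the hidden value is 1.

Missing value = 1.


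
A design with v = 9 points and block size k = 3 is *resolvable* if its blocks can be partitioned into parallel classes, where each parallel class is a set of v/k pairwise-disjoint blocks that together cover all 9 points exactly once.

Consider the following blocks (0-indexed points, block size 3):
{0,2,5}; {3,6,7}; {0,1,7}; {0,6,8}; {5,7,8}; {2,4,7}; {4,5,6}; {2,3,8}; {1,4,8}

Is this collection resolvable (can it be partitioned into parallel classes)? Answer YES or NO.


v = 9, block size k = 3, number of blocks = 9.
For resolvability, blocks must partition into parallel classes of size v/k = 3.
Total blocks must therefore be a multiple of 3: 9 = 3·3 + 0 ⇒ divisible ✓.
Consider block {0,6,8}. The only other block(s) in the collection disjoint from it are {2,4,7} — just 1 block(s). Any parallel class containing {0,6,8} would need 2 other blocks each disjoint from it, so no parallel class of size 3 can contain {0,6,8}.
Since every block must belong to some parallel class in a resolution, the collection cannot be partitioned into parallel classes.
Resolvable? NO.

NO


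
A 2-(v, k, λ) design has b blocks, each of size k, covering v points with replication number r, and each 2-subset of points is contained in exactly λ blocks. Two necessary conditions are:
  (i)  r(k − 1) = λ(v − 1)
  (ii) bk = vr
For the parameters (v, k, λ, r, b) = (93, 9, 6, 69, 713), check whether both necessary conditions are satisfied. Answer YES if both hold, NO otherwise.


Condition (i): r(k − 1) = 69·8 = 552; λ(v − 1) = 6·92 = 552. Match? YES.
Condition (ii): bk = 713·9 = 6417; vr = 93·69 = 6417. Match? YES.
Both conditions hold? YES.

YES


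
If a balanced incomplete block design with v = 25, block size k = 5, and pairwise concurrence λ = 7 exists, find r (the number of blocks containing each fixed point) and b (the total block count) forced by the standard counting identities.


Any 2-(v, k, λ) BIBD satisfies two necessary conditions:
  (i)  Each point sits in r blocks, and counting incidences through any fixed point gives r(k − 1) = λ(v − 1), so r = λ(v − 1)/(k − 1).
  (ii) Total incidences bk = vr, so b = vr/k.
Step 1: r = λ(v − 1)/(k − 1) = 7·(25 − 1)/(5 − 1) = 7·24/4 = 168/4 = 42.
Step 2: b = vr/k = 25·42/5 = 1050/5 = 210.
Check integrality: r = 42 ∈ Z ✓, b = 210 ∈ Z ✓.
(These identities are necessary conditions: they determine r and b for any design with these parameters, but do not by themselves prove that one exists.)

r = 42, b = 210.


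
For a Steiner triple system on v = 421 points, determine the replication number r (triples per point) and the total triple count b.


An STS(v) is a 2-(v, 3, 1) BIBD: block size k = 3, λ = 1.
Replication: r(k − 1) = λ(v − 1) ⇒ r·2 = 421 − 1 = 420 ⇒ r = 210.
Block count: b = v(v − 1)/6 = 421·420/6 = 176820/6 = 29470.

r = 210, b = 29470.


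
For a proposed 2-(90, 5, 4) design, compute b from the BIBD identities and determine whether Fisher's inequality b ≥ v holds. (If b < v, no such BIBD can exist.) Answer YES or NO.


r = λ(v − 1)/(k − 1) = 4·89/4 = 89.
b = vr/k = 90·89/5 = 1602.
Fisher's inequality: b ≥ v ⇔ 1602 ≥ 90? YES.

YES


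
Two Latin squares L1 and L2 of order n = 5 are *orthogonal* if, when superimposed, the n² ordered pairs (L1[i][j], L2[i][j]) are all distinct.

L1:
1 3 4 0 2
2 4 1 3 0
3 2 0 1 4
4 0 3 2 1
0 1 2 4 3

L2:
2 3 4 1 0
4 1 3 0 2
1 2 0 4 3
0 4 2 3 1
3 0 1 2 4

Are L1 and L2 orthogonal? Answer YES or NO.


Form the n² = 25 superimposed pairs (L1[i][j], L2[i][j]), row by row (rows and columns indexed from 0):
row 0: (1,2) (3,3) (4,4) (0,1) (2,0)
row 1: (2,4) (4,1) (1,3) (3,0) (0,2)
row 2: (3,1) (2,2) (0,0) (1,4) (4,3)
row 3: (4,0) (0,4) (3,2) (2,3) (1,1)
row 4: (0,3) (1,0) (2,1) (4,2) (3,4)
Orthogonality requires all 25 pairs distinct.
Check by first coordinate: for each symbol s of L1, list the L2 entries in the n cells where L1 = s; they must all differ.
  L1 = 0: L2 entries (in reading order) 1, 2, 0, 4, 3 — all 5 distinct ✓
  L1 = 1: L2 entries (in reading order) 2, 3, 4, 1, 0 — all 5 distinct ✓
  L1 = 2: L2 entries (in reading order) 0, 4, 2, 3, 1 — all 5 distinct ✓
  L1 = 3: L2 entries (in reading order) 3, 0, 1, 2, 4 — all 5 distinct ✓
  L1 = 4: L2 entries (in reading order) 4, 1, 3, 0, 2 — all 5 distinct ✓
Every symbol of L1 meets every symbol of L2 exactly once, so all 25 pairs are distinct (25 of 25).
Conclusion: YES.

YES


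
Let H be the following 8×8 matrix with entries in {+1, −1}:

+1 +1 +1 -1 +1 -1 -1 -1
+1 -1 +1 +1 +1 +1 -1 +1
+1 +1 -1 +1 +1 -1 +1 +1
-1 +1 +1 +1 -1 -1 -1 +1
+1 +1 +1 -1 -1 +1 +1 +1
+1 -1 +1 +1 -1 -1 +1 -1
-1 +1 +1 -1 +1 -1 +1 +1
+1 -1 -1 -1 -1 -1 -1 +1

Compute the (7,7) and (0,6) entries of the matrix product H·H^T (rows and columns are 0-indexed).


Row 0 of H: [1, 1, 1, -1, 1, -1, -1, -1].
Row 6 of H: [-1, 1, 1, -1, 1, -1, 1, 1].
Row 7 of H: [1, -1, -1, -1, -1, -1, -1, 1].
(H·H^T)[7][7] = Σ_j H[7][j]·H[7][j] = (1)² + (-1)² + (-1)² + (-1)² + (-1)² + (-1)² + (-1)² + (1)² = 1 + 1 + 1 + 1 + 1 + 1 + 1 + 1 = 8.
(H·H^T)[0][6] = Σ_j H[0][j]·H[6][j] = (1)·(-1) + (1)·(1) + (1)·(1) + (-1)·(-1) + (1)·(1) + (-1)·(-1) + (-1)·(1) + (-1)·(1) = -1 + 1 + 1 + 1 + 1 + 1 + -1 + -1 = 2.
Rows 0 and 6 are not orthogonal (dot product = 2 ≠ 0), so H is not a Hadamard matrix.

(7,7) entry = 8; (0,6) entry = 2.


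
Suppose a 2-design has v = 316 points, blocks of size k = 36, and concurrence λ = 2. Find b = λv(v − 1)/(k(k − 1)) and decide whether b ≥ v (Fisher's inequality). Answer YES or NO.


r = λ(v − 1)/(k − 1) = 2·315/35 = 18.
b = vr/k = 316·18/36 = 158.
Fisher's inequality: b ≥ v ⇔ 158 ≥ 316? NO.

NO


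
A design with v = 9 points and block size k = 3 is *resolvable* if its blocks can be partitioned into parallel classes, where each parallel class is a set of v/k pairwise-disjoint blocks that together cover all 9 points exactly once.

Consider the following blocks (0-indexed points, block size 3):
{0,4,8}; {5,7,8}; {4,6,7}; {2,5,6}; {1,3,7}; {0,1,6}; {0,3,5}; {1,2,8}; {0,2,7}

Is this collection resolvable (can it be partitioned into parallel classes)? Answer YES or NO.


v = 9, block size k = 3, number of blocks = 9.
For resolvability, blocks must partition into parallel classes of size v/k = 3.
Total blocks must therefore be a multiple of 3: 9 = 3·3 + 0 ⇒ divisible ✓.
Consider block {5,7,8}. The only other block(s) in the collection disjoint from it are {0,1,6} — just 1 block(s). Any parallel class containing {5,7,8} would need 2 other blocks each disjoint from it, so no parallel class of size 3 can contain {5,7,8}.
Since every block must belong to some parallel class in a resolution, the collection cannot be partitioned into parallel classes.
Resolvable? NO.

NO


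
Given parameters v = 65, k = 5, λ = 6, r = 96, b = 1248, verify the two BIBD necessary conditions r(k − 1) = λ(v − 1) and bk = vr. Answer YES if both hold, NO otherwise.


Condition (i): r(k − 1) = 96·4 = 384; λ(v − 1) = 6·64 = 384. Match? YES.
Condition (ii): bk = 1248·5 = 6240; vr = 65·96 = 6240. Match? YES.
Both conditions hold? YES.

YES


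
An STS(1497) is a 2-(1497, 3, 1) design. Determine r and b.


An STS(v) is a 2-(v, 3, 1) BIBD: block size k = 3, λ = 1.
Replication: r(k − 1) = λ(v − 1) ⇒ r·2 = 1497 − 1 = 1496 ⇒ r = 748.
Block count: b = v(v − 1)/6 = 1497·1496/6 = 2239512/6 = 373252.

r = 748, b = 373252.


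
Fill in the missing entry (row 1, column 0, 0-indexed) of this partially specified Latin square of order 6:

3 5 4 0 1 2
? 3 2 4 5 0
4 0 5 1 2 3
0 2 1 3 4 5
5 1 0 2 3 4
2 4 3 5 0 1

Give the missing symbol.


Row 1 contains symbols [0, 2, 3, 4, 5] — missing [1].
Column 0 contains symbols [0, 2, 3, 4, 5] — missing [1].
The missing symbol must appear in both missing sets; intersection = [1].
Therefore the hidden value is 1.

Missing value = 1.


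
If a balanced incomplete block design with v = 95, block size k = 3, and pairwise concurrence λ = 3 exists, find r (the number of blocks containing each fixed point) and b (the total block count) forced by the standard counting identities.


Any 2-(v, k, λ) BIBD satisfies two necessary conditions:
  (i)  Each point sits in r blocks, and counting incidences through any fixed point gives r(k − 1) = λ(v − 1), so r = λ(v − 1)/(k − 1).
  (ii) Total incidences bk = vr, so b = vr/k.
Step 1: r = λ(v − 1)/(k − 1) = 3·(95 − 1)/(3 − 1) = 3·94/2 = 282/2 = 141.
Step 2: b = vr/k = 95·141/3 = 13395/3 = 4465.
Check integrality: r = 141 ∈ Z ✓, b = 4465 ∈ Z ✓.
(These identities are necessary conditions: they determine r and b for any design with these parameters, but do not by themselves prove that one exists.)

r = 141, b = 4465.


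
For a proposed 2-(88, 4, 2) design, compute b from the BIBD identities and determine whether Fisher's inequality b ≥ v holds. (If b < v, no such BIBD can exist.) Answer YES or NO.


r = λ(v − 1)/(k − 1) = 2·87/3 = 58.
b = vr/k = 88·58/4 = 1276.
Fisher's inequality: b ≥ v ⇔ 1276 ≥ 88? YES.

YES


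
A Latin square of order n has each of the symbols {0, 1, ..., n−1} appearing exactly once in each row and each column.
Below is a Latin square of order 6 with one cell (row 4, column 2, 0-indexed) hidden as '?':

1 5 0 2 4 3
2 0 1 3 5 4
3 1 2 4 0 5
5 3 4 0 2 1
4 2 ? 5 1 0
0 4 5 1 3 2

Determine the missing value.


Row 4 contains symbols [0, 1, 2, 4, 5] — missing [3].
Column 2 contains symbols [0, 1, 2, 4, 5] — missing [3].
The missing symbol must appear in both missing sets; intersection = [3].
Therefore the hidden value is 3.

Missing value = 3.


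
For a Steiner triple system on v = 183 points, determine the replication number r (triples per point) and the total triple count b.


An STS(v) is a 2-(v, 3, 1) BIBD: block size k = 3, λ = 1.
Replication: r(k − 1) = λ(v − 1) ⇒ r·2 = 183 − 1 = 182 ⇒ r = 91.
Block count: b = v(v − 1)/6 = 183·182/6 = 33306/6 = 5551.
(Check via bk = vr: 5551·3 = 16653 = 183·91 = 16653 ✓.)

r = 91, b = 5551.


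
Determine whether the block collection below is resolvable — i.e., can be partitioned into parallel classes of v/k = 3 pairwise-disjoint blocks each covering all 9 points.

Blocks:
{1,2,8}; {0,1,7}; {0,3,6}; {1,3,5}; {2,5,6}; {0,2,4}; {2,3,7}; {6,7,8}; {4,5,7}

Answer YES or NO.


v = 9, block size k = 3, number of blocks = 9.
For resolvability, blocks must partition into parallel classes of size v/k = 3.
Total blocks must therefore be a multiple of 3: 9 = 3·3 + 0 ⇒ divisible ✓.
Consider block {0,1,7}. The only other block(s) in the collection disjoint from it are {2,5,6} — just 1 block(s). Any parallel class containing {0,1,7} would need 2 other blocks each disjoint from it, so no parallel class of size 3 can contain {0,1,7}.
Since every block must belong to some parallel class in a resolution, the collection cannot be partitioned into parallel classes.
Resolvable? NO.

NO


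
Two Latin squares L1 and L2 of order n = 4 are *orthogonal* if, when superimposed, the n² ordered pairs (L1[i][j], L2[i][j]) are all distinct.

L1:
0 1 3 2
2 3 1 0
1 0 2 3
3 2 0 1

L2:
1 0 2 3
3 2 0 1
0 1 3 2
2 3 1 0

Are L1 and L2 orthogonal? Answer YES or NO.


Form the n² = 16 superimposed pairs (L1[i][j], L2[i][j]), row by row (rows and columns indexed from 0):
row 0: (0,1) (1,0) (3,2) (2,3)
row 1: (2,3) (3,2) (1,0) (0,1)
row 2: (1,0) (0,1) (2,3) (3,2)
row 3: (3,2) (2,3) (0,1) (1,0)
Orthogonality requires all 16 pairs distinct.
But the pair (2,3) repeats: cell (0,3) has L1 = 2, L2 = 3, and cell (1,0) has L1 = 2, L2 = 3.
A repeated pair means some other pair never occurs (only 4 distinct pairs out of 16), so the squares are not orthogonal.
Conclusion: NO.

NO


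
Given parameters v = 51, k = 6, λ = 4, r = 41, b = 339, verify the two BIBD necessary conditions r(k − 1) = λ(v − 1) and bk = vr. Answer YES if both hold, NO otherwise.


Condition (i): r(k − 1) = 41·5 = 205; λ(v − 1) = 4·50 = 200. Match? NO.
Condition (ii): bk = 339·6 = 2034; vr = 51·41 = 2091. Match? NO.
Both conditions hold? NO.

NO


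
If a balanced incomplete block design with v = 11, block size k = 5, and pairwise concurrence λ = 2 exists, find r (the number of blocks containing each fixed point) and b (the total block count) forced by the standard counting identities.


Any 2-(v, k, λ) BIBD satisfies two necessary conditions:
  (i)  Each point sits in r blocks, and counting incidences through any fixed point gives r(k − 1) = λ(v − 1), so r = λ(v − 1)/(k − 1).
  (ii) Total incidences bk = vr, so b = vr/k.
Step 1: r = λ(v − 1)/(k − 1) = 2·(11 − 1)/(5 − 1) = 2·10/4 = 20/4 = 5.
Step 2: b = vr/k = 11·5/5 = 55/5 = 11.
Check integrality: r = 5 ∈ Z ✓, b = 11 ∈ Z ✓.
(These identities are necessary conditions: they determine r and b for any design with these parameters, but do not by themselves prove that one exists.)

r = 5, b = 11.


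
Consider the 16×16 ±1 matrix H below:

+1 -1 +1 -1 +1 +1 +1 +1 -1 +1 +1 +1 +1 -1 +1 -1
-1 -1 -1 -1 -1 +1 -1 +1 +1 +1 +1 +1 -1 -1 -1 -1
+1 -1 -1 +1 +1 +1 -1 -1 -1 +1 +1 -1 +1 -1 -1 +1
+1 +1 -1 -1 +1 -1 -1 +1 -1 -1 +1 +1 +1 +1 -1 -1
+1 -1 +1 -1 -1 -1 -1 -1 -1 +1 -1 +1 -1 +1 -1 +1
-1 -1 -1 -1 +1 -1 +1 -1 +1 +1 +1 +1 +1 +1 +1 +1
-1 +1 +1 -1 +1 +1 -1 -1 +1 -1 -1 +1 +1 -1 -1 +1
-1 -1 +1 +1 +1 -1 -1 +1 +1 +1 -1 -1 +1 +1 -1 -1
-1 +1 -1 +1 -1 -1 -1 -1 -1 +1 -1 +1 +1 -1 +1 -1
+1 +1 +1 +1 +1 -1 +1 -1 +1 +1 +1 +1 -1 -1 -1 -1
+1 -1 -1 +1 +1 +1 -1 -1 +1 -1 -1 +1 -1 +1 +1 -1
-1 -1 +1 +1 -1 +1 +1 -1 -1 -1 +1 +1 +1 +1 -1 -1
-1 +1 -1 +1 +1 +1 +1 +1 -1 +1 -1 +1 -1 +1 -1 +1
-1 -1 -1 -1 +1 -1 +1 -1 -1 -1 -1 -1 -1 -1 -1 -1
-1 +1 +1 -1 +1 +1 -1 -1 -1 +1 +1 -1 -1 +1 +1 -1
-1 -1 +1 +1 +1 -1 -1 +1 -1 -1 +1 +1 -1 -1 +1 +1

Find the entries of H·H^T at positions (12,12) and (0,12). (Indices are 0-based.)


Row 0 of H: [1, -1, 1, -1, 1, 1, 1, 1, -1, 1, 1, 1, 1, -1, 1, -1].
Row 12 of H: [-1, 1, -1, 1, 1, 1, 1, 1, -1, 1, -1, 1, -1, 1, -1, 1].
(H·H^T)[12][12] = Σ_j H[12][j]·H[12][j] = (-1)² + (1)² + (-1)² + (1)² + (1)² + (1)² + (1)² + (1)² + (-1)² + (1)² + (-1)² + (1)² + (-1)² + (1)² + (-1)² + (1)² = 1 + 1 + 1 + 1 + 1 + 1 + 1 + 1 + 1 + 1 + 1 + 1 + 1 + 1 + 1 + 1 = 16.
(H·H^T)[0][12] = Σ_j H[0][j]·H[12][j] = (1)·(-1) + (-1)·(1) + (1)·(-1) + (-1)·(1) + (1)·(1) + (1)·(1) + (1)·(1) + (1)·(1) + (-1)·(-1) + (1)·(1) + (1)·(-1) + (1)·(1) + (1)·(-1) + (-1)·(1) + (1)·(-1) + (-1)·(1) = -1 + -1 + -1 + -1 + 1 + 1 + 1 + 1 + 1 + 1 + -1 + 1 + -1 + -1 + -1 + -1 = -2.
Rows 0 and 12 are not orthogonal (dot product = -2 ≠ 0), so H is not a Hadamard matrix.

(12,12) entry = 16; (0,12) entry = -2.


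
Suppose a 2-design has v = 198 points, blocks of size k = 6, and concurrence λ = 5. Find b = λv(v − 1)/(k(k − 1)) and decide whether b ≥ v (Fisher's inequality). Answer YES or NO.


b = λv(v − 1)/(k(k − 1)) = 5·198·197/(6·5) = 195030/30 = 6501.
Compare with v = 198: b ≥ v, so Fisher's inequality holds.

YES


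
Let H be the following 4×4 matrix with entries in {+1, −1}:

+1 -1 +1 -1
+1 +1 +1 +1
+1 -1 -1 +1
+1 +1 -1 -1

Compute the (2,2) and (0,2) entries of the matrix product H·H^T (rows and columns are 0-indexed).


Row 0 of H: [1, -1, 1, -1].
Row 2 of H: [1, -1, -1, 1].
(H·H^T)[2][2] = Σ_j H[2][j]·H[2][j] = (1)² + (-1)² + (-1)² + (1)² = 1 + 1 + 1 + 1 = 4.
(H·H^T)[0][2] = Σ_j H[0][j]·H[2][j] = (1)·(1) + (-1)·(-1) + (1)·(-1) + (-1)·(1) = 1 + 1 + -1 + -1 = 0.
So rows 0 and 2 are orthogonal; the diagonal entry equals n = 4.

(2,2) entry = 4; (0,2) entry = 0.


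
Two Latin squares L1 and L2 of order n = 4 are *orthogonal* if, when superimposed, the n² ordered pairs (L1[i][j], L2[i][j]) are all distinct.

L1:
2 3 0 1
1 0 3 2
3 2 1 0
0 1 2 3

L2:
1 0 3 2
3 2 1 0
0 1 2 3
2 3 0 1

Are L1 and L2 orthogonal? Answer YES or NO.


Form the n² = 16 superimposed pairs (L1[i][j], L2[i][j]), row by row (rows and columns indexed from 0):
row 0: (2,1) (3,0) (0,3) (1,2)
row 1: (1,3) (0,2) (3,1) (2,0)
row 2: (3,0) (2,1) (1,2) (0,3)
row 3: (0,2) (1,3) (2,0) (3,1)
Orthogonality requires all 16 pairs distinct.
But the pair (3,0) repeats: cell (0,1) has L1 = 3, L2 = 0, and cell (2,0) has L1 = 3, L2 = 0.
A repeated pair means some other pair never occurs (only 8 distinct pairs out of 16), so the squares are not orthogonal.
Conclusion: NO.

NO


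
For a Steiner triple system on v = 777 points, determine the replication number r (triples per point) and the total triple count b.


An STS(v) is a 2-(v, 3, 1) BIBD: block size k = 3, λ = 1.
Replication: r(k − 1) = λ(v − 1) ⇒ r·2 = 777 − 1 = 776 ⇒ r = 388.
Block count: b = v(v − 1)/6 = 777·776/6 = 602952/6 = 100492.
(Check via bk = vr: 100492·3 = 301476 = 777·388 = 301476 ✓.)

r = 388, b = 100492.


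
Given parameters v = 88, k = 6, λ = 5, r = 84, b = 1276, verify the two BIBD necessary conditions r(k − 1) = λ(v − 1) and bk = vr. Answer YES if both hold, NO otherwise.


Condition (i): r(k − 1) = 84·5 = 420; λ(v − 1) = 5·87 = 435. Match? NO.
Condition (ii): bk = 1276·6 = 7656; vr = 88·84 = 7392. Match? NO.
Both conditions hold? NO.

NO


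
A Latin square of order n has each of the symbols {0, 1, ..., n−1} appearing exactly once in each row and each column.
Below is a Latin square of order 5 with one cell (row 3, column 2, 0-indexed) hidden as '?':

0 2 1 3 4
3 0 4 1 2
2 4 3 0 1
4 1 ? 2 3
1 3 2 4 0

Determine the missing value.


Row 3 contains symbols [1, 2, 3, 4] — missing [0].
Column 2 contains symbols [1, 2, 3, 4] — missing [0].
The missing symbol must appear in both missing sets; intersection = [0].
Therefore the hidden value is 0.

Missing value = 0.


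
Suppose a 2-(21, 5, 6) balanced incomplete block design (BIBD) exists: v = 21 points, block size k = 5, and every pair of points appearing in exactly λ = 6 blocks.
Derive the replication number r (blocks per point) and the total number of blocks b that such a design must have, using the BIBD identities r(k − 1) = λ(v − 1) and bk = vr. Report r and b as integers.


Any 2-(v, k, λ) BIBD satisfies two necessary conditions:
  (i)  Each point sits in r blocks, and counting incidences through any fixed point gives r(k − 1) = λ(v − 1), so r = λ(v − 1)/(k − 1).
  (ii) Total incidences bk = vr, so b = vr/k.
Step 1: r = λ(v − 1)/(k − 1) = 6·(21 − 1)/(5 − 1) = 6·20/4 = 120/4 = 30.
Step 2: b = vr/k = 21·30/5 = 630/5 = 126.
Check integrality: r = 30 ∈ Z ✓, b = 126 ∈ Z ✓.
(These identities are necessary conditions: they determine r and b for any design with these parameters, but do not by themselves prove that one exists.)

r = 30, b = 126.


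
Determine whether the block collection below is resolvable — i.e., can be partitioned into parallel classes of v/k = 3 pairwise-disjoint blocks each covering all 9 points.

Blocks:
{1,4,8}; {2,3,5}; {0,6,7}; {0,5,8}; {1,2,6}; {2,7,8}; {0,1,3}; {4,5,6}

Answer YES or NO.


v = 9, block size k = 3, number of blocks = 8.
For resolvability, blocks must partition into parallel classes of size v/k = 3.
Total blocks must therefore be a multiple of 3: 8 = 3·2 + 2 ⇒ not divisible ✗.
Resolvable? NO.

NO


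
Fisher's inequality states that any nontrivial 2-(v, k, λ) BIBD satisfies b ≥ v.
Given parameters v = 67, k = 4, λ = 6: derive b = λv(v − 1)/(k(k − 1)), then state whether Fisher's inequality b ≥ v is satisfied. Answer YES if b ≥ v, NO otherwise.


b = λv(v − 1)/(k(k − 1)) = 6·67·66/(4·3) = 26532/12 = 2211.
Compare with v = 67: b ≥ v, so Fisher's inequality holds.

YES


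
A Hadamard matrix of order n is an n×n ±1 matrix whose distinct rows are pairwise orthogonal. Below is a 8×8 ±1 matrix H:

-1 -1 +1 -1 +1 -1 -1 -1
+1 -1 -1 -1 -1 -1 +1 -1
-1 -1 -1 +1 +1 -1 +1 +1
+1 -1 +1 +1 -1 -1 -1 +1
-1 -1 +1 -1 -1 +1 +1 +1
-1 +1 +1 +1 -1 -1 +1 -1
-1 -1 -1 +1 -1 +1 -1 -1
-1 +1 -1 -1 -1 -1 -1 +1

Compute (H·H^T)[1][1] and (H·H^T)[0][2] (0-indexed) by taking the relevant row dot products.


Row 0 of H: [-1, -1, 1, -1, 1, -1, -1, -1].
Row 1 of H: [1, -1, -1, -1, -1, -1, 1, -1].
Row 2 of H: [-1, -1, -1, 1, 1, -1, 1, 1].
(H·H^T)[1][1] = Σ_j H[1][j]·H[1][j] = (1)² + (-1)² + (-1)² + (-1)² + (-1)² + (-1)² + (1)² + (-1)² = 1 + 1 + 1 + 1 + 1 + 1 + 1 + 1 = 8.
(H·H^T)[0][2] = Σ_j H[0][j]·H[2][j] = (-1)·(-1) + (-1)·(-1) + (1)·(-1) + (-1)·(1) + (1)·(1) + (-1)·(-1) + (-1)·(1) + (-1)·(1) = 1 + 1 + -1 + -1 + 1 + 1 + -1 + -1 = 0.
So rows 0 and 2 are orthogonal; the diagonal entry equals n = 8.

(1,1) entry = 8; (0,2) entry = 0.
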